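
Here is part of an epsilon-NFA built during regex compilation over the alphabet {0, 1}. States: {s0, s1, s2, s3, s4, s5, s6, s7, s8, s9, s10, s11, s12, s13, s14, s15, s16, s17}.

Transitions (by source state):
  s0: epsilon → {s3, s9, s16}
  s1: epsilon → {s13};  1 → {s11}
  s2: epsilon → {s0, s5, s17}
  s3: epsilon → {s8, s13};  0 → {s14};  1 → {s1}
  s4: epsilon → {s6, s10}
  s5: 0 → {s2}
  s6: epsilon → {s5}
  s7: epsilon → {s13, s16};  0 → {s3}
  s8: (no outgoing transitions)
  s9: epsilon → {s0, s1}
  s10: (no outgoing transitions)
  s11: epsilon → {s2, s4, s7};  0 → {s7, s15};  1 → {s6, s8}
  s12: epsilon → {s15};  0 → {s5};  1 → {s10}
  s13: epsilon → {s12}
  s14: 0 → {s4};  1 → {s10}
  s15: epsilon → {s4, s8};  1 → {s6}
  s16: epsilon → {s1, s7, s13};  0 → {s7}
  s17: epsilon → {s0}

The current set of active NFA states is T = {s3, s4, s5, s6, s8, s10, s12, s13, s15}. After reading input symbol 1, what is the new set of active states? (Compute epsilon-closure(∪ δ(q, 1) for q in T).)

s3 on 1 → {s1}.
s12 on 1 → {s10}.
s15 on 1 → {s6}.
No 1-transition from s4, s5, s6, s8, s10, s13.
Union after reading 1: {s1, s6, s10}.
Now take the epsilon-closure:
From s1 via epsilon: add s13.
From s6 via epsilon: add s5.
From s13 via epsilon: add s12.
From s12 via epsilon: add s15.
From s15 via epsilon: add s4, s8.
No new states can be added; the closed set is {s1, s4, s5, s6, s8, s10, s12, s13, s15}.

{s1, s4, s5, s6, s8, s10, s12, s13, s15}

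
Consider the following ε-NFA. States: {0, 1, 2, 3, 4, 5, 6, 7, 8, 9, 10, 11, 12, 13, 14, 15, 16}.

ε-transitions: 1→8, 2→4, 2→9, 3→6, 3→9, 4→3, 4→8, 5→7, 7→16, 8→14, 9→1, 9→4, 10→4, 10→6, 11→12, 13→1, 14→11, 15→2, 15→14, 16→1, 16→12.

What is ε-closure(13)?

Start with {13}.
From 13 via ε: add 1.
From 1 via ε: add 8.
From 8 via ε: add 14.
From 14 via ε: add 11.
From 11 via ε: add 12.
No new states can be added; the closed set is {1, 8, 11, 12, 13, 14}.

{1, 8, 11, 12, 13, 14}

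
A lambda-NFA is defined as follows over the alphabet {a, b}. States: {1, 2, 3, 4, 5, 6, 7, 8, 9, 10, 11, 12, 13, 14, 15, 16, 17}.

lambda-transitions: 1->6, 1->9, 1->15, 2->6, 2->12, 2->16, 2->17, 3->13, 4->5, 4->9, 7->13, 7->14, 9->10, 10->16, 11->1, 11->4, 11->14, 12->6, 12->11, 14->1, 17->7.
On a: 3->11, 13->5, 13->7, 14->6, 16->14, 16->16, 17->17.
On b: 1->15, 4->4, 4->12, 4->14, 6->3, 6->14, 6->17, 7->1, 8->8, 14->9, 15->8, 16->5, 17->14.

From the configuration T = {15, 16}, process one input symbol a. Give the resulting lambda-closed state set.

{1, 6, 9, 10, 14, 15, 16}

16 on a → {14, 16}.
No a-transition from 15.
Union after reading a: {14, 16}.
Now take the lambda-closure:
From 14 via lambda: add 1.
From 1 via lambda: add 6, 9, 15.
From 9 via lambda: add 10.
No new states can be added; the closed set is {1, 6, 9, 10, 14, 15, 16}.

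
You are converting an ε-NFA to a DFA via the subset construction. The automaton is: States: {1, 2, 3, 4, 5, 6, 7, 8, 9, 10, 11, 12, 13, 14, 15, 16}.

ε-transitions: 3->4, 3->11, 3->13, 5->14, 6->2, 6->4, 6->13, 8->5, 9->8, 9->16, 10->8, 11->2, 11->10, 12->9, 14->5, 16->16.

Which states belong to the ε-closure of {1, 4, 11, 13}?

Start with {1, 4, 11, 13}.
From 11 via ε: add 2, 10.
From 10 via ε: add 8.
From 8 via ε: add 5.
From 5 via ε: add 14.
No new states can be added; the closed set is {1, 2, 4, 5, 8, 10, 11, 13, 14}.

{1, 2, 4, 5, 8, 10, 11, 13, 14}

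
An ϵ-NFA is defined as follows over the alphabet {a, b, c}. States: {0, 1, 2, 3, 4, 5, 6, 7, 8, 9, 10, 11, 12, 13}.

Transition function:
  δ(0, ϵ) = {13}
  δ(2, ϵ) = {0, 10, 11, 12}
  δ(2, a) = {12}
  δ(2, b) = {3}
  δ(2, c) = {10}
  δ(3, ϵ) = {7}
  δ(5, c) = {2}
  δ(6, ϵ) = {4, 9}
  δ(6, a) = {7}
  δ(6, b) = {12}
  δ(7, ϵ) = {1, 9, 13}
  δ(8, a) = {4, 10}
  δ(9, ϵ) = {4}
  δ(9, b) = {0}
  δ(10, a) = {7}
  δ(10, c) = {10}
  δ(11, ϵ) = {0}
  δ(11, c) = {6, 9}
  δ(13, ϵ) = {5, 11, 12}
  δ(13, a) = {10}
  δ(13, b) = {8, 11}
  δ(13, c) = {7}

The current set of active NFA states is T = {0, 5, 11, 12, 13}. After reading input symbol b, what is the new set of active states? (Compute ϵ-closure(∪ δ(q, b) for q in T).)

{0, 5, 8, 11, 12, 13}

13 on b → {8, 11}.
No b-transition from 0, 5, 11, 12.
Union after reading b: {8, 11}.
Now take the ϵ-closure:
From 11 via ϵ: add 0.
From 0 via ϵ: add 13.
From 13 via ϵ: add 5, 12.
No new states can be added; the closed set is {0, 5, 8, 11, 12, 13}.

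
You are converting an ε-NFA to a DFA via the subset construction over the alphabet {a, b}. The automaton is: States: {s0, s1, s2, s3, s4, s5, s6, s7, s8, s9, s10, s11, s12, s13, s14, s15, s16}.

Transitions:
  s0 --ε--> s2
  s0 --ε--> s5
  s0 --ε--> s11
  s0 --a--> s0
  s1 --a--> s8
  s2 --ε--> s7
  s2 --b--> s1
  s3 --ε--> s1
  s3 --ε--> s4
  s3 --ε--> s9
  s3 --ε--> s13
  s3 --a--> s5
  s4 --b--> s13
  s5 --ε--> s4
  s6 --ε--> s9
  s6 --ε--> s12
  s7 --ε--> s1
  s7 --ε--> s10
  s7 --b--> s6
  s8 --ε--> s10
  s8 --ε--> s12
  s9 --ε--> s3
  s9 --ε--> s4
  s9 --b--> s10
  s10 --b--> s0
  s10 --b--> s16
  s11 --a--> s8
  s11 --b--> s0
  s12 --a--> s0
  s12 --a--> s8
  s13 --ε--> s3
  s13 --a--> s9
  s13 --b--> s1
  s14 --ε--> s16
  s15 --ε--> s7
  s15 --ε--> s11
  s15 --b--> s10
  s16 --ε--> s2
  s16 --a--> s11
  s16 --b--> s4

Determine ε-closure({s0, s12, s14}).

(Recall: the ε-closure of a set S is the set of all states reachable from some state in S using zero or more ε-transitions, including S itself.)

Start with {s0, s12, s14}.
From s0 via ε: add s2, s5, s11.
From s14 via ε: add s16.
From s2 via ε: add s7.
From s5 via ε: add s4.
From s7 via ε: add s1, s10.
No new states can be added; the closed set is {s0, s1, s2, s4, s5, s7, s10, s11, s12, s14, s16}.

{s0, s1, s2, s4, s5, s7, s10, s11, s12, s14, s16}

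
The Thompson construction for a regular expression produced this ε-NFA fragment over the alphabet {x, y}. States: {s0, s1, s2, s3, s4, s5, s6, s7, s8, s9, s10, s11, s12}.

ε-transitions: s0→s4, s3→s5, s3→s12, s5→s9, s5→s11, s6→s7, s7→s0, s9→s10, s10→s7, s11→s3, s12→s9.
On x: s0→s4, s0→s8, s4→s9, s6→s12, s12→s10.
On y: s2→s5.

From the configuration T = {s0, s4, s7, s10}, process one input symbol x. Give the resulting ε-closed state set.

{s0, s4, s7, s8, s9, s10}

s0 on x → {s4, s8}.
s4 on x → {s9}.
No x-transition from s7, s10.
Union after reading x: {s4, s8, s9}.
Now take the ε-closure:
From s9 via ε: add s10.
From s10 via ε: add s7.
From s7 via ε: add s0.
No new states can be added; the closed set is {s0, s4, s7, s8, s9, s10}.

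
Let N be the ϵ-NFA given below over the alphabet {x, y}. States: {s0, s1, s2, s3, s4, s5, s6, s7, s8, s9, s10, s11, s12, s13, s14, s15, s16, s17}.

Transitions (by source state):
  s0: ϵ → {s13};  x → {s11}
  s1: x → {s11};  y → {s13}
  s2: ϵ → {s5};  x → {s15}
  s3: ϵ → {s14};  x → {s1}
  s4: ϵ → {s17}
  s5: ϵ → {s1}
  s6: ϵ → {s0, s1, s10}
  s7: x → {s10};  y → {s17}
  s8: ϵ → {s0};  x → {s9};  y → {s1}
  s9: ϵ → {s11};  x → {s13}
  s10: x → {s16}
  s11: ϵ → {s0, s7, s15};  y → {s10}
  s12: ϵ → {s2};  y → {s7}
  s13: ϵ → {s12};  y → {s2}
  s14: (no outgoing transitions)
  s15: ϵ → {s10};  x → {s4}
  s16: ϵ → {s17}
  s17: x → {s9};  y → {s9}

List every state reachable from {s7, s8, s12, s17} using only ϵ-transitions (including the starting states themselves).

Start with {s7, s8, s12, s17}.
From s8 via ϵ: add s0.
From s12 via ϵ: add s2.
From s0 via ϵ: add s13.
From s2 via ϵ: add s5.
From s5 via ϵ: add s1.
No new states can be added; the closed set is {s0, s1, s2, s5, s7, s8, s12, s13, s17}.

{s0, s1, s2, s5, s7, s8, s12, s13, s17}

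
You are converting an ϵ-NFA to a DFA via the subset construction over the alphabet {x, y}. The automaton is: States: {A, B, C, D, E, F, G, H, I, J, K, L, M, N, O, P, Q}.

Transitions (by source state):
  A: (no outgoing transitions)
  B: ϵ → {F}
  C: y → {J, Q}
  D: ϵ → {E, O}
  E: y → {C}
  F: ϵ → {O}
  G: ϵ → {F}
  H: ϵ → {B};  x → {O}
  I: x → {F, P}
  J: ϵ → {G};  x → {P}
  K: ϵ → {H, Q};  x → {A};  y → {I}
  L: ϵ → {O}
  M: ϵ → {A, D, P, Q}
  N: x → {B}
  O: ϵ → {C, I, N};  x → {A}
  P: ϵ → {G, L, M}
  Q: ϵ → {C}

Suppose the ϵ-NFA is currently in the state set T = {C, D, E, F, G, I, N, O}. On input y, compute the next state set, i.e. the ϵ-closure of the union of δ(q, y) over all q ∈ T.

C on y → {J, Q}.
E on y → {C}.
No y-transition from D, F, G, I, N, O.
Union after reading y: {C, J, Q}.
Now take the ϵ-closure:
From J via ϵ: add G.
From G via ϵ: add F.
From F via ϵ: add O.
From O via ϵ: add I, N.
No new states can be added; the closed set is {C, F, G, I, J, N, O, Q}.

{C, F, G, I, J, N, O, Q}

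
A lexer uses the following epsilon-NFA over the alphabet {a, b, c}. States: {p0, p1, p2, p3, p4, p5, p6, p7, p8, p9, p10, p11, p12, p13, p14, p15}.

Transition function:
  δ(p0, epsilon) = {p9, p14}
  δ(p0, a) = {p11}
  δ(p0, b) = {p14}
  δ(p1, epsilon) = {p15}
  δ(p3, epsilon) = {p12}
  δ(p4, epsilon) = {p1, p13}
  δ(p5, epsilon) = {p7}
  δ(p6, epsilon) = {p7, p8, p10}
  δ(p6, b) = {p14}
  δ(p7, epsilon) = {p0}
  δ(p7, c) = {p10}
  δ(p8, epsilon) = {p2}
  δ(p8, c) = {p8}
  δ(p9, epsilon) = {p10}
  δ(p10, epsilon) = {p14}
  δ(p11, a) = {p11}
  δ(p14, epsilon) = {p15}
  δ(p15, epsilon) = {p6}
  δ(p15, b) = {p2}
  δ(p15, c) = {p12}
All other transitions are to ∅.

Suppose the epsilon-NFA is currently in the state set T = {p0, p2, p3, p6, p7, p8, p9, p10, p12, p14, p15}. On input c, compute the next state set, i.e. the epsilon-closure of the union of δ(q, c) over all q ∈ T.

{p0, p2, p6, p7, p8, p9, p10, p12, p14, p15}

p7 on c → {p10}.
p8 on c → {p8}.
p15 on c → {p12}.
No c-transition from p0, p2, p3, p6, p9, p10, p12, p14.
Union after reading c: {p8, p10, p12}.
Now take the epsilon-closure:
From p8 via epsilon: add p2.
From p10 via epsilon: add p14.
From p14 via epsilon: add p15.
From p15 via epsilon: add p6.
From p6 via epsilon: add p7.
From p7 via epsilon: add p0.
From p0 via epsilon: add p9.
No new states can be added; the closed set is {p0, p2, p6, p7, p8, p9, p10, p12, p14, p15}.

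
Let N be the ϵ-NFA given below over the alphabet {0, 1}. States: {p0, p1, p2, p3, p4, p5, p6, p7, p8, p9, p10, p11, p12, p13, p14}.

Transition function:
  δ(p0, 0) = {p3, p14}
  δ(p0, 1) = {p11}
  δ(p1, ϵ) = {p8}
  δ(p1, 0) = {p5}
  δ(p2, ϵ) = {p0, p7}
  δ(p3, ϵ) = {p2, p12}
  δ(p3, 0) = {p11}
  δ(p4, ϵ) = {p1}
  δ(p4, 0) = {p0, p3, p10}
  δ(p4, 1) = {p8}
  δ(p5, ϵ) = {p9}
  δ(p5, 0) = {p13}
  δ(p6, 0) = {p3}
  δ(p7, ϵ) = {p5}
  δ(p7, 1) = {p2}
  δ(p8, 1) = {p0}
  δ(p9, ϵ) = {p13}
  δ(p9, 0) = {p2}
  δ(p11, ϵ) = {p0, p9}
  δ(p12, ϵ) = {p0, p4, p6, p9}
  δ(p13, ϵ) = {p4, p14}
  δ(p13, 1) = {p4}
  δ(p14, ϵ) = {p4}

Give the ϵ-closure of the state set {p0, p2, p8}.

{p0, p1, p2, p4, p5, p7, p8, p9, p13, p14}

Start with {p0, p2, p8}.
From p2 via ϵ: add p7.
From p7 via ϵ: add p5.
From p5 via ϵ: add p9.
From p9 via ϵ: add p13.
From p13 via ϵ: add p4, p14.
From p4 via ϵ: add p1.
No new states can be added; the closed set is {p0, p1, p2, p4, p5, p7, p8, p9, p13, p14}.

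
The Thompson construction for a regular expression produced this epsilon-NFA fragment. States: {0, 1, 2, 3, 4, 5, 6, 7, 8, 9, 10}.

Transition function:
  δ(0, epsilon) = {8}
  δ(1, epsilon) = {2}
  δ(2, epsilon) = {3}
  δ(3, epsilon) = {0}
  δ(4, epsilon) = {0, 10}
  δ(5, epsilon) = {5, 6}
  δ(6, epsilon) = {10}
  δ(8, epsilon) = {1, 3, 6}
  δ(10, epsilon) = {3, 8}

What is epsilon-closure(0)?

{0, 1, 2, 3, 6, 8, 10}

Start with {0}.
From 0 via epsilon: add 8.
From 8 via epsilon: add 1, 3, 6.
From 1 via epsilon: add 2.
From 6 via epsilon: add 10.
No new states can be added; the closed set is {0, 1, 2, 3, 6, 8, 10}.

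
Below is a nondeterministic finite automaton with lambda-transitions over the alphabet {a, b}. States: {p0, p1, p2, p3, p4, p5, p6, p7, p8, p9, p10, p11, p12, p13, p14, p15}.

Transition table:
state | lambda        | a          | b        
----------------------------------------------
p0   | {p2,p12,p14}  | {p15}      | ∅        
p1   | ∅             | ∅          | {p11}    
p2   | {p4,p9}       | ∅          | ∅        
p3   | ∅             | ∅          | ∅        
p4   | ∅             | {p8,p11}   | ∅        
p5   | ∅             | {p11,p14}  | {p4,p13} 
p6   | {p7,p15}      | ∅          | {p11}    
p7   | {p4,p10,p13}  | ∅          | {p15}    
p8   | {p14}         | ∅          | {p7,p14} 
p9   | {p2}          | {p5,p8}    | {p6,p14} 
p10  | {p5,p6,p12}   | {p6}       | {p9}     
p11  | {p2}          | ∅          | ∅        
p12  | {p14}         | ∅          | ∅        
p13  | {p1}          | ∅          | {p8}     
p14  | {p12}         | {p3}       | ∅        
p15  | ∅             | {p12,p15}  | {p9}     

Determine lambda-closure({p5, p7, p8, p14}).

Start with {p5, p7, p8, p14}.
From p7 via lambda: add p4, p10, p13.
From p14 via lambda: add p12.
From p10 via lambda: add p6.
From p13 via lambda: add p1.
From p6 via lambda: add p15.
No new states can be added; the closed set is {p1, p4, p5, p6, p7, p8, p10, p12, p13, p14, p15}.

{p1, p4, p5, p6, p7, p8, p10, p12, p13, p14, p15}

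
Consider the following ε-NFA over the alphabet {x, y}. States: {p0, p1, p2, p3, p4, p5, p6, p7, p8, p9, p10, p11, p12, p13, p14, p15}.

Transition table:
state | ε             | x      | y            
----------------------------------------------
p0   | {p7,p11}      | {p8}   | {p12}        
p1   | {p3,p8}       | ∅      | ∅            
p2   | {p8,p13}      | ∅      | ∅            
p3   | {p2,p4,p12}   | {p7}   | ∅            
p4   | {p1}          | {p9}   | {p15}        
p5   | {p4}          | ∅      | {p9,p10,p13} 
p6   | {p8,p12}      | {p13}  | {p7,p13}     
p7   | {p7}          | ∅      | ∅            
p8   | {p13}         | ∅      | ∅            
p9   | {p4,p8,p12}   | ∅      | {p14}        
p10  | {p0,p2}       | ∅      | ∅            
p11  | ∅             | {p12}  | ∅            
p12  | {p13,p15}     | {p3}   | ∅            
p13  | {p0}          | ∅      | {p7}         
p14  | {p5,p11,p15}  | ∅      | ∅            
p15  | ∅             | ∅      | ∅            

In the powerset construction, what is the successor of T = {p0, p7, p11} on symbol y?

{p0, p7, p11, p12, p13, p15}

p0 on y → {p12}.
No y-transition from p7, p11.
Union after reading y: {p12}.
Now take the ε-closure:
From p12 via ε: add p13, p15.
From p13 via ε: add p0.
From p0 via ε: add p7, p11.
No new states can be added; the closed set is {p0, p7, p11, p12, p13, p15}.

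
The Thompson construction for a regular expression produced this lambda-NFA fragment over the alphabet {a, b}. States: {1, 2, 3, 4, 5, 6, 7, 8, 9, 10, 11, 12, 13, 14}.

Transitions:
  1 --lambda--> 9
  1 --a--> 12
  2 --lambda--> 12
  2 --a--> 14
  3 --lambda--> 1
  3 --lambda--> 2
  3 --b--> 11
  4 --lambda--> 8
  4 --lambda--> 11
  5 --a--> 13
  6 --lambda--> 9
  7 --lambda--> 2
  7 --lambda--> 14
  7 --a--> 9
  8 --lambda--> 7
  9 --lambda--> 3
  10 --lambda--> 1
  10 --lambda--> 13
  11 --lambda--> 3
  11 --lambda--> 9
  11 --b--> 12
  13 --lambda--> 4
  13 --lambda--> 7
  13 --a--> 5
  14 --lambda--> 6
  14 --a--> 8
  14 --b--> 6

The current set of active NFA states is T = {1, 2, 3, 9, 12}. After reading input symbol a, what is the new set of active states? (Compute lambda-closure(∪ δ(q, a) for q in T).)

1 on a → {12}.
2 on a → {14}.
No a-transition from 3, 9, 12.
Union after reading a: {12, 14}.
Now take the lambda-closure:
From 14 via lambda: add 6.
From 6 via lambda: add 9.
From 9 via lambda: add 3.
From 3 via lambda: add 1, 2.
No new states can be added; the closed set is {1, 2, 3, 6, 9, 12, 14}.

{1, 2, 3, 6, 9, 12, 14}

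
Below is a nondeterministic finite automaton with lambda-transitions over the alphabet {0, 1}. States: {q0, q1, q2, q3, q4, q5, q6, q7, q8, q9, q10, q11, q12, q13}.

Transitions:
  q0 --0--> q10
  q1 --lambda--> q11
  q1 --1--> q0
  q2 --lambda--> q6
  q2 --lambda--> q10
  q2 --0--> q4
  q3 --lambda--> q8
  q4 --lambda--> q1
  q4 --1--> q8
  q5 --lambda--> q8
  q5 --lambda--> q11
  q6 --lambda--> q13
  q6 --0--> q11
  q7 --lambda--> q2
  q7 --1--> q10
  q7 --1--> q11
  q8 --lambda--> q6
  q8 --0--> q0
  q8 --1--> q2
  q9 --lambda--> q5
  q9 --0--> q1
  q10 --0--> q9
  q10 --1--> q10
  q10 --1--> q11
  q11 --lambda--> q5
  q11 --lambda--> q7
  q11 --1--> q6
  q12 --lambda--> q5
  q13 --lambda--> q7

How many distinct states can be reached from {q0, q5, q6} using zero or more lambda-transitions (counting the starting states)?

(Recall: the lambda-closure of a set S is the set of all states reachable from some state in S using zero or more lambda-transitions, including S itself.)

Start with {q0, q5, q6}.
From q5 via lambda: add q8, q11.
From q6 via lambda: add q13.
From q11 via lambda: add q7.
From q7 via lambda: add q2.
From q2 via lambda: add q10.
lambda-closure = {q0, q2, q5, q6, q7, q8, q10, q11, q13}, which has 9 states.

9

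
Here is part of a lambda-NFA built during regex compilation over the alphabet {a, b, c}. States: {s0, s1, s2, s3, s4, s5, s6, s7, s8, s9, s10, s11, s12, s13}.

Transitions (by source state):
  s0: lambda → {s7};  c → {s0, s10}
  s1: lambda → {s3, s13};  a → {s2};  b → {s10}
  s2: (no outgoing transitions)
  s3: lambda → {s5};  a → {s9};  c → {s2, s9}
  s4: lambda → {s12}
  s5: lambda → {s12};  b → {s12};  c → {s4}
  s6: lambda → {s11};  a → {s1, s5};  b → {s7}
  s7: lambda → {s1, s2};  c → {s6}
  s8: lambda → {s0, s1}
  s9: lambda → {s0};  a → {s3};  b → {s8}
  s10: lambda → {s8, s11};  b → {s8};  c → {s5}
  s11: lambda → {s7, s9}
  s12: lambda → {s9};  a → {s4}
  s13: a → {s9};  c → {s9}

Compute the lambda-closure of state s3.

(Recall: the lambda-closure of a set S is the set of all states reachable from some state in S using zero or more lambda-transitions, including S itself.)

Start with {s3}.
From s3 via lambda: add s5.
From s5 via lambda: add s12.
From s12 via lambda: add s9.
From s9 via lambda: add s0.
From s0 via lambda: add s7.
From s7 via lambda: add s1, s2.
From s1 via lambda: add s13.
No new states can be added; the closed set is {s0, s1, s2, s3, s5, s7, s9, s12, s13}.

{s0, s1, s2, s3, s5, s7, s9, s12, s13}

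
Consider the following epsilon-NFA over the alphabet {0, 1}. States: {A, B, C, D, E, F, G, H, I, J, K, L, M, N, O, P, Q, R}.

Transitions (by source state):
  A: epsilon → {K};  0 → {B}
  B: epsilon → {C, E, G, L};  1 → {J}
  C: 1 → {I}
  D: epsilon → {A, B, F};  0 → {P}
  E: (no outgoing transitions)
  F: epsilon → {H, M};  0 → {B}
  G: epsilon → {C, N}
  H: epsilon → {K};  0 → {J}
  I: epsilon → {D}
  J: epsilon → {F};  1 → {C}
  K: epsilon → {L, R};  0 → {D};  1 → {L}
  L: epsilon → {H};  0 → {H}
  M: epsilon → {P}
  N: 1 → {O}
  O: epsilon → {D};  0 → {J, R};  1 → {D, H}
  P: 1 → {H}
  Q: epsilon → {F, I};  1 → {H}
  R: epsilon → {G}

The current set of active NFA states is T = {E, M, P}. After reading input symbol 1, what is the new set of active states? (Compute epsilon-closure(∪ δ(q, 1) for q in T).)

P on 1 → {H}.
No 1-transition from E, M.
Union after reading 1: {H}.
Now take the epsilon-closure:
From H via epsilon: add K.
From K via epsilon: add L, R.
From R via epsilon: add G.
From G via epsilon: add C, N.
No new states can be added; the closed set is {C, G, H, K, L, N, R}.

{C, G, H, K, L, N, R}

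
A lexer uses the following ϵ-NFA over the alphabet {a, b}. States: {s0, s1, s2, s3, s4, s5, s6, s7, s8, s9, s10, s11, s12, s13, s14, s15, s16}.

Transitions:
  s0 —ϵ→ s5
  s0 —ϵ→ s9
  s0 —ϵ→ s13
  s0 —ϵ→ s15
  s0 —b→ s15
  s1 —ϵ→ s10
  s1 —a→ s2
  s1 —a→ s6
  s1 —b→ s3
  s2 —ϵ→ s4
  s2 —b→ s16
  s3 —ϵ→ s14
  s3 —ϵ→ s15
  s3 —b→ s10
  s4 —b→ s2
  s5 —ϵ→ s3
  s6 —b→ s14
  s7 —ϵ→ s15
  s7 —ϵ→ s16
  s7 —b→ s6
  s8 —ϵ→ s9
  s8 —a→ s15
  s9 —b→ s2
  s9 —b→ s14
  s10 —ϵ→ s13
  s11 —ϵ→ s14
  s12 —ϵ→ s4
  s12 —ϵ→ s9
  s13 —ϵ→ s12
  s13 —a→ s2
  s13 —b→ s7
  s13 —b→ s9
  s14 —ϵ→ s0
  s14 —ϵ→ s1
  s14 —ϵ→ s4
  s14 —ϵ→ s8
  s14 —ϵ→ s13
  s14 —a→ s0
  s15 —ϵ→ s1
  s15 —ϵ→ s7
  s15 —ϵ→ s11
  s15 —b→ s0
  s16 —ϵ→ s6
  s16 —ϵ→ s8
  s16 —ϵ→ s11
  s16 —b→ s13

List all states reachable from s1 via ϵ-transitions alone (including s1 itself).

Start with {s1}.
From s1 via ϵ: add s10.
From s10 via ϵ: add s13.
From s13 via ϵ: add s12.
From s12 via ϵ: add s4, s9.
No new states can be added; the closed set is {s1, s4, s9, s10, s12, s13}.

{s1, s4, s9, s10, s12, s13}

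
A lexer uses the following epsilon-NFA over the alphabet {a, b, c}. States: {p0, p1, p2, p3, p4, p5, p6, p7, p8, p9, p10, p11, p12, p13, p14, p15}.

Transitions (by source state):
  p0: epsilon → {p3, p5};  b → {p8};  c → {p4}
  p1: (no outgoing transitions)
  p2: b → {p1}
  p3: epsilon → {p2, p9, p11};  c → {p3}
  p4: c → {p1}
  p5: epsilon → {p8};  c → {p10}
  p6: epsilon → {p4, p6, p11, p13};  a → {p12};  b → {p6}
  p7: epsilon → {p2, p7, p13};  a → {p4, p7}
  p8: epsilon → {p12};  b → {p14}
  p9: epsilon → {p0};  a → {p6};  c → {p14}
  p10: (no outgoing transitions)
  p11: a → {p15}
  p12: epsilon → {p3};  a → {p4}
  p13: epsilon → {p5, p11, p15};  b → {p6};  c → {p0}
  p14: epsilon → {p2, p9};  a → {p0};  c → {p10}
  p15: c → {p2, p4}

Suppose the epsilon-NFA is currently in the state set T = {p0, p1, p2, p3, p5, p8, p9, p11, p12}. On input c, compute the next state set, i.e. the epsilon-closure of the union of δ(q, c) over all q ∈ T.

p0 on c → {p4}.
p3 on c → {p3}.
p5 on c → {p10}.
p9 on c → {p14}.
No c-transition from p1, p2, p8, p11, p12.
Union after reading c: {p3, p4, p10, p14}.
Now take the epsilon-closure:
From p3 via epsilon: add p2, p9, p11.
From p9 via epsilon: add p0.
From p0 via epsilon: add p5.
From p5 via epsilon: add p8.
From p8 via epsilon: add p12.
No new states can be added; the closed set is {p0, p2, p3, p4, p5, p8, p9, p10, p11, p12, p14}.

{p0, p2, p3, p4, p5, p8, p9, p10, p11, p12, p14}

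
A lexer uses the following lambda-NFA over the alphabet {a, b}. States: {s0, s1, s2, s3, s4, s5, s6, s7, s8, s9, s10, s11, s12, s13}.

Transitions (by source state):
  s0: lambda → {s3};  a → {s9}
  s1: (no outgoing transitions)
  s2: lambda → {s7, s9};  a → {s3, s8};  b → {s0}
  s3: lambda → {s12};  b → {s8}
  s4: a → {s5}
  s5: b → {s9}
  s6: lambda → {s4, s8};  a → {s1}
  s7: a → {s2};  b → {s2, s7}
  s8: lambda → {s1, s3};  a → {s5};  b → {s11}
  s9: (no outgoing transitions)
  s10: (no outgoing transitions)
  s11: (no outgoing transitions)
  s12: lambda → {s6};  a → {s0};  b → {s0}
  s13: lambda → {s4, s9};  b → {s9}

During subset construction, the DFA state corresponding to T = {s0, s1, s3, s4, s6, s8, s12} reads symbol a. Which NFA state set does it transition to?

{s0, s1, s3, s4, s5, s6, s8, s9, s12}

s0 on a → {s9}.
s4 on a → {s5}.
s6 on a → {s1}.
s8 on a → {s5}.
s12 on a → {s0}.
No a-transition from s1, s3.
Union after reading a: {s0, s1, s5, s9}.
Now take the lambda-closure:
From s0 via lambda: add s3.
From s3 via lambda: add s12.
From s12 via lambda: add s6.
From s6 via lambda: add s4, s8.
No new states can be added; the closed set is {s0, s1, s3, s4, s5, s6, s8, s9, s12}.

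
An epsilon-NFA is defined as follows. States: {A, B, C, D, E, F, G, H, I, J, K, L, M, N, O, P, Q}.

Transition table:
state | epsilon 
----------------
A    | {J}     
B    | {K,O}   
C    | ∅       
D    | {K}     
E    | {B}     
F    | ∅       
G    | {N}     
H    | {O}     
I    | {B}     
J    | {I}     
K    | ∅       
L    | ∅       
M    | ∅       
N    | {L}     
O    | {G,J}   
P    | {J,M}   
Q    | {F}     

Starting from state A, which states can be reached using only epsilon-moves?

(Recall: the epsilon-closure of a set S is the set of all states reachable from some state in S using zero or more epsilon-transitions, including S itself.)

Start with {A}.
From A via epsilon: add J.
From J via epsilon: add I.
From I via epsilon: add B.
From B via epsilon: add K, O.
From O via epsilon: add G.
From G via epsilon: add N.
From N via epsilon: add L.
No new states can be added; the closed set is {A, B, G, I, J, K, L, N, O}.

{A, B, G, I, J, K, L, N, O}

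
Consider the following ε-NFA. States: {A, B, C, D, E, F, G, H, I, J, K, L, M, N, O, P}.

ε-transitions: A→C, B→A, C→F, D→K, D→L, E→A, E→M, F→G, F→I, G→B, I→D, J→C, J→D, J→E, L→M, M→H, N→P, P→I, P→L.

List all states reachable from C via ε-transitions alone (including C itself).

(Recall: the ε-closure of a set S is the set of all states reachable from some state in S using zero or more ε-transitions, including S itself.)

{A, B, C, D, F, G, H, I, K, L, M}

Start with {C}.
From C via ε: add F.
From F via ε: add G, I.
From G via ε: add B.
From I via ε: add D.
From B via ε: add A.
From D via ε: add K, L.
From L via ε: add M.
From M via ε: add H.
No new states can be added; the closed set is {A, B, C, D, F, G, H, I, K, L, M}.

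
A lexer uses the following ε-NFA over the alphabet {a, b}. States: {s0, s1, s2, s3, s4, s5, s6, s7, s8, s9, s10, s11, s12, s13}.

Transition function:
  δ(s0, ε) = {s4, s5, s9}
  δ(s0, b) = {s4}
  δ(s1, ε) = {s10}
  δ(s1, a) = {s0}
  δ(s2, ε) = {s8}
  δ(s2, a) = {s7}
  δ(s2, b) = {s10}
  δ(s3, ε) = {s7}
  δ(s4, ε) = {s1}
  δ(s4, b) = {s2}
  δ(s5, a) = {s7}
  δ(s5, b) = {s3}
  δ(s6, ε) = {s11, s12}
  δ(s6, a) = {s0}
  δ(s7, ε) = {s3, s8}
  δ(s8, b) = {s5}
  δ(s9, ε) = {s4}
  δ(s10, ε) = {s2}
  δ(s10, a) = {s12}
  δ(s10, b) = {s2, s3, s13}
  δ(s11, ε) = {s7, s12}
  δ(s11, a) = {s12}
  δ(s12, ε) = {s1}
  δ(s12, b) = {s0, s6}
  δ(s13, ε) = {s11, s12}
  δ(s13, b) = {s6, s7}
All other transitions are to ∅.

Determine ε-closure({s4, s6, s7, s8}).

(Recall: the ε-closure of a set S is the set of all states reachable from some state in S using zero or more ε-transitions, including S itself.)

Start with {s4, s6, s7, s8}.
From s4 via ε: add s1.
From s6 via ε: add s11, s12.
From s7 via ε: add s3.
From s1 via ε: add s10.
From s10 via ε: add s2.
No new states can be added; the closed set is {s1, s2, s3, s4, s6, s7, s8, s10, s11, s12}.

{s1, s2, s3, s4, s6, s7, s8, s10, s11, s12}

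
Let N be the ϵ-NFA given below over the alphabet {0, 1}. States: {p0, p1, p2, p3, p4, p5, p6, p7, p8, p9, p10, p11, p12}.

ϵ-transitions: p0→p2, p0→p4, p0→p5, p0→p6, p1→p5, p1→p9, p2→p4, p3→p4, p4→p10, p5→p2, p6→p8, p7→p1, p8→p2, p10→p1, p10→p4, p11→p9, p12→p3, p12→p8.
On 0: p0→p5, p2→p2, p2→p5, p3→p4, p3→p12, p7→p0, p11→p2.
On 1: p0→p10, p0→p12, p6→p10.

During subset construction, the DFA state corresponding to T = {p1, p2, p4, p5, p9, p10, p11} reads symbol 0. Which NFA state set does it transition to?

{p1, p2, p4, p5, p9, p10}

p2 on 0 → {p2, p5}.
p11 on 0 → {p2}.
No 0-transition from p1, p4, p5, p9, p10.
Union after reading 0: {p2, p5}.
Now take the ϵ-closure:
From p2 via ϵ: add p4.
From p4 via ϵ: add p10.
From p10 via ϵ: add p1.
From p1 via ϵ: add p9.
No new states can be added; the closed set is {p1, p2, p4, p5, p9, p10}.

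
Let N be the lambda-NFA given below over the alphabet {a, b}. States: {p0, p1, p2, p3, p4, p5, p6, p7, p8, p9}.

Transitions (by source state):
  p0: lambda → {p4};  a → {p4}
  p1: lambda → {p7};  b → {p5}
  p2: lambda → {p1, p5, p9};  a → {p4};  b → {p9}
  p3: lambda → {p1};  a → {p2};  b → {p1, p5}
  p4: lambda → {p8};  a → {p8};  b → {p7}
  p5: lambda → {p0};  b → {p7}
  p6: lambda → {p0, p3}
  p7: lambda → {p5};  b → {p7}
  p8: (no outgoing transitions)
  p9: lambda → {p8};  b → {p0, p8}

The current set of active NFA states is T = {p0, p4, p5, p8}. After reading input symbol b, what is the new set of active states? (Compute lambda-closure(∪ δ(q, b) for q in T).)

p4 on b → {p7}.
p5 on b → {p7}.
No b-transition from p0, p8.
Union after reading b: {p7}.
Now take the lambda-closure:
From p7 via lambda: add p5.
From p5 via lambda: add p0.
From p0 via lambda: add p4.
From p4 via lambda: add p8.
No new states can be added; the closed set is {p0, p4, p5, p7, p8}.

{p0, p4, p5, p7, p8}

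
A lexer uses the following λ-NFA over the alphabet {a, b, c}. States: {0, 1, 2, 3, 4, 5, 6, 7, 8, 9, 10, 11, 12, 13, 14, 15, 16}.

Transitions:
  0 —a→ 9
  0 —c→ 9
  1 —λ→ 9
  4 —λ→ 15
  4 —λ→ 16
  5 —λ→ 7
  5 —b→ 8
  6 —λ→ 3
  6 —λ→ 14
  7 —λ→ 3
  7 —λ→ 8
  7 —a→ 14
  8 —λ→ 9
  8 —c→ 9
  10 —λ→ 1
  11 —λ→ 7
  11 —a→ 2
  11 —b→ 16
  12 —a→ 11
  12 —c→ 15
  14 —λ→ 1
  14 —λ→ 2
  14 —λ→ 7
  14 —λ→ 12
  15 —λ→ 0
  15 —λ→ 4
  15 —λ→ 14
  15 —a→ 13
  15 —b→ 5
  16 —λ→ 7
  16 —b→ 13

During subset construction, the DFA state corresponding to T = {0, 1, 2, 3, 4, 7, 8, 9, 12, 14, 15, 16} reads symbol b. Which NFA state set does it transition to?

15 on b → {5}.
16 on b → {13}.
No b-transition from 0, 1, 2, 3, 4, 7, 8, 9, 12, 14.
Union after reading b: {5, 13}.
Now take the λ-closure:
From 5 via λ: add 7.
From 7 via λ: add 3, 8.
From 8 via λ: add 9.
No new states can be added; the closed set is {3, 5, 7, 8, 9, 13}.

{3, 5, 7, 8, 9, 13}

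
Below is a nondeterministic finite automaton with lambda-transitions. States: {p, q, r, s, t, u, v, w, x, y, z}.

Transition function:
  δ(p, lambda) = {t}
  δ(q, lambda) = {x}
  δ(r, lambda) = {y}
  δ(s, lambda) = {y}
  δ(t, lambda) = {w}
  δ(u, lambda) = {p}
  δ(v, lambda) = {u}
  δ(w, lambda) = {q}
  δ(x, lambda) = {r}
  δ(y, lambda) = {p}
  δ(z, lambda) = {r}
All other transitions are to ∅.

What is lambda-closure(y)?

Start with {y}.
From y via lambda: add p.
From p via lambda: add t.
From t via lambda: add w.
From w via lambda: add q.
From q via lambda: add x.
From x via lambda: add r.
No new states can be added; the closed set is {p, q, r, t, w, x, y}.

{p, q, r, t, w, x, y}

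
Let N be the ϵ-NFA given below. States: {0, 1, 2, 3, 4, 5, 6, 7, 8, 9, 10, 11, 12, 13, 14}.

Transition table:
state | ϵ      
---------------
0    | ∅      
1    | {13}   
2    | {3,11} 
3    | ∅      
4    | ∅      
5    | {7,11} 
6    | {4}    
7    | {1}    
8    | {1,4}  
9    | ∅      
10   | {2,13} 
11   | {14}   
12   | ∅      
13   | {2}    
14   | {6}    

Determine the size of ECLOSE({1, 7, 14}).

Start with {1, 7, 14}.
From 1 via ϵ: add 13.
From 14 via ϵ: add 6.
From 6 via ϵ: add 4.
From 13 via ϵ: add 2.
From 2 via ϵ: add 3, 11.
ϵ-closure = {1, 2, 3, 4, 6, 7, 11, 13, 14}, which has 9 states.

9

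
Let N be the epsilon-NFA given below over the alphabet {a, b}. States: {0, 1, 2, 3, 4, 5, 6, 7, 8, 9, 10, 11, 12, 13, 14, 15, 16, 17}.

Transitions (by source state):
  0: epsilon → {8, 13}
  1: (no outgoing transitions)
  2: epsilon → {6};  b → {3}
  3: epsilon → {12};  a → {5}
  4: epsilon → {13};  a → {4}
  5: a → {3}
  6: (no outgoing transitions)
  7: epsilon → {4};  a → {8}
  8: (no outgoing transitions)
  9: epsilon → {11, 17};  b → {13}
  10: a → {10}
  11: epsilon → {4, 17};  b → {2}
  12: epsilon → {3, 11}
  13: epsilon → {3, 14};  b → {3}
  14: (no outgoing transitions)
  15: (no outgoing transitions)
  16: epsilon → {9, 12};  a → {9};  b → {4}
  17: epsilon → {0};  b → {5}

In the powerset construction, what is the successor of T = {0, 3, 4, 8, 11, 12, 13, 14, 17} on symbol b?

{0, 2, 3, 4, 5, 6, 8, 11, 12, 13, 14, 17}

11 on b → {2}.
13 on b → {3}.
17 on b → {5}.
No b-transition from 0, 3, 4, 8, 12, 14.
Union after reading b: {2, 3, 5}.
Now take the epsilon-closure:
From 2 via epsilon: add 6.
From 3 via epsilon: add 12.
From 12 via epsilon: add 11.
From 11 via epsilon: add 4, 17.
From 4 via epsilon: add 13.
From 17 via epsilon: add 0.
From 0 via epsilon: add 8.
From 13 via epsilon: add 14.
No new states can be added; the closed set is {0, 2, 3, 4, 5, 6, 8, 11, 12, 13, 14, 17}.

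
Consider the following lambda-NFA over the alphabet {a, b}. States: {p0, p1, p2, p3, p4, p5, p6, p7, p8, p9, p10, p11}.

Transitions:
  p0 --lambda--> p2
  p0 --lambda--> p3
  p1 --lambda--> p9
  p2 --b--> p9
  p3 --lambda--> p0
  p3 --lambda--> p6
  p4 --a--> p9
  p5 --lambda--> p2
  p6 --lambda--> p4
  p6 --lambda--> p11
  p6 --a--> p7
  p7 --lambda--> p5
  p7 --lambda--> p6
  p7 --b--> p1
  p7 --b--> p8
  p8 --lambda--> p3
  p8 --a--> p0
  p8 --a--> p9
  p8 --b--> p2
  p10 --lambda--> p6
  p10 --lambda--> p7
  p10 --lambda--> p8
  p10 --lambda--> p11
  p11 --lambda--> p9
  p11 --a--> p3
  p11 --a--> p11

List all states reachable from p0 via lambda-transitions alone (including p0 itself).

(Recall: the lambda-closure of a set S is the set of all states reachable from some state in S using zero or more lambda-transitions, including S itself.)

{p0, p2, p3, p4, p6, p9, p11}

Start with {p0}.
From p0 via lambda: add p2, p3.
From p3 via lambda: add p6.
From p6 via lambda: add p4, p11.
From p11 via lambda: add p9.
No new states can be added; the closed set is {p0, p2, p3, p4, p6, p9, p11}.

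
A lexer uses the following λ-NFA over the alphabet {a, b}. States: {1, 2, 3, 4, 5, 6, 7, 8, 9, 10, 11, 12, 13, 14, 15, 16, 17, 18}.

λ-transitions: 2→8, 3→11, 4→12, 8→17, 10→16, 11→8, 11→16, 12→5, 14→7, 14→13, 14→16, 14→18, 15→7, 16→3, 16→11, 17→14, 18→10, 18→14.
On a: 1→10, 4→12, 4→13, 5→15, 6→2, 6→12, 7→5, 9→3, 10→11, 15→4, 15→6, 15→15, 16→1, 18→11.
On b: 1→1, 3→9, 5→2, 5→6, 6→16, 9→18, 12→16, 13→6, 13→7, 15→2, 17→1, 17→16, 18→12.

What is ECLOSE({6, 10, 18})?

Start with {6, 10, 18}.
From 10 via λ: add 16.
From 18 via λ: add 14.
From 14 via λ: add 7, 13.
From 16 via λ: add 3, 11.
From 11 via λ: add 8.
From 8 via λ: add 17.
No new states can be added; the closed set is {3, 6, 7, 8, 10, 11, 13, 14, 16, 17, 18}.

{3, 6, 7, 8, 10, 11, 13, 14, 16, 17, 18}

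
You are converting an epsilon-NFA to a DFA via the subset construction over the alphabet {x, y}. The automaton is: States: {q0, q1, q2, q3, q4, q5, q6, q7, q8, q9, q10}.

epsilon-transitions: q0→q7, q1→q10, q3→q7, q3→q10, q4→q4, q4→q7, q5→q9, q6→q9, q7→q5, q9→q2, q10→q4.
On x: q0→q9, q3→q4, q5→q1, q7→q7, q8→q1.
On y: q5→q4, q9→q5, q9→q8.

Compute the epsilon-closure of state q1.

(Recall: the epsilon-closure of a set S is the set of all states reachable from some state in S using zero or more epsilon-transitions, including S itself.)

{q1, q2, q4, q5, q7, q9, q10}

Start with {q1}.
From q1 via epsilon: add q10.
From q10 via epsilon: add q4.
From q4 via epsilon: add q7.
From q7 via epsilon: add q5.
From q5 via epsilon: add q9.
From q9 via epsilon: add q2.
No new states can be added; the closed set is {q1, q2, q4, q5, q7, q9, q10}.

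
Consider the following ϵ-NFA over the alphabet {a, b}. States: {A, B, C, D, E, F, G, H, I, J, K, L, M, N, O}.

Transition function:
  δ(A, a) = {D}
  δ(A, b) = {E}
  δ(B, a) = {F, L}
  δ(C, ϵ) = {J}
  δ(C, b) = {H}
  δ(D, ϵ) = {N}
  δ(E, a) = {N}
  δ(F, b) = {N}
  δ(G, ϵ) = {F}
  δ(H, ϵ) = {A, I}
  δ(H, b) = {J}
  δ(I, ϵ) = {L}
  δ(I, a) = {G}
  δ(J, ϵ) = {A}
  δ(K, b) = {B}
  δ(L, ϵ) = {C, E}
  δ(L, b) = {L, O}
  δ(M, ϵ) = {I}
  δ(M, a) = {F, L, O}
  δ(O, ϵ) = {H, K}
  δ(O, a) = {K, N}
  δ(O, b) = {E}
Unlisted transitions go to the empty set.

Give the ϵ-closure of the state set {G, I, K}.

Start with {G, I, K}.
From G via ϵ: add F.
From I via ϵ: add L.
From L via ϵ: add C, E.
From C via ϵ: add J.
From J via ϵ: add A.
No new states can be added; the closed set is {A, C, E, F, G, I, J, K, L}.

{A, C, E, F, G, I, J, K, L}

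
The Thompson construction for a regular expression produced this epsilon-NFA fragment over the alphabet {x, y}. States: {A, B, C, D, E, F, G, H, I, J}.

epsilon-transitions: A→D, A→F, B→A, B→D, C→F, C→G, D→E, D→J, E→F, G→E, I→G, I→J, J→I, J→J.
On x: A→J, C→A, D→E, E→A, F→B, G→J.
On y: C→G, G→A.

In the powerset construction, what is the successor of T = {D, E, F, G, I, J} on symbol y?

{A, D, E, F, G, I, J}

G on y → {A}.
No y-transition from D, E, F, I, J.
Union after reading y: {A}.
Now take the epsilon-closure:
From A via epsilon: add D, F.
From D via epsilon: add E, J.
From J via epsilon: add I.
From I via epsilon: add G.
No new states can be added; the closed set is {A, D, E, F, G, I, J}.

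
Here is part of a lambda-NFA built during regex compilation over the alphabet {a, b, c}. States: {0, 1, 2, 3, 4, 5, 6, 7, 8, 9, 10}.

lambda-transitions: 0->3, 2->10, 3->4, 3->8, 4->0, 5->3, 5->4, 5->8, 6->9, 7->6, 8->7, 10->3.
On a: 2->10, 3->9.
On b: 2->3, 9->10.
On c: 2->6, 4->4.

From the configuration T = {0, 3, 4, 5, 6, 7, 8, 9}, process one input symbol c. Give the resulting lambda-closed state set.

4 on c → {4}.
No c-transition from 0, 3, 5, 6, 7, 8, 9.
Union after reading c: {4}.
Now take the lambda-closure:
From 4 via lambda: add 0.
From 0 via lambda: add 3.
From 3 via lambda: add 8.
From 8 via lambda: add 7.
From 7 via lambda: add 6.
From 6 via lambda: add 9.
No new states can be added; the closed set is {0, 3, 4, 6, 7, 8, 9}.

{0, 3, 4, 6, 7, 8, 9}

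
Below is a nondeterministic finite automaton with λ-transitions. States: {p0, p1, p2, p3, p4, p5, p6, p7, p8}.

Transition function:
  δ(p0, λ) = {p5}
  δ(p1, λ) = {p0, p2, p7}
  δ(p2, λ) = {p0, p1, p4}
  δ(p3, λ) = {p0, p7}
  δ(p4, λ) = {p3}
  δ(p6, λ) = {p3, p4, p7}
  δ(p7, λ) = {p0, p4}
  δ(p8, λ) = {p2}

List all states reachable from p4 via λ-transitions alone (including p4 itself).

{p0, p3, p4, p5, p7}

Start with {p4}.
From p4 via λ: add p3.
From p3 via λ: add p0, p7.
From p0 via λ: add p5.
No new states can be added; the closed set is {p0, p3, p4, p5, p7}.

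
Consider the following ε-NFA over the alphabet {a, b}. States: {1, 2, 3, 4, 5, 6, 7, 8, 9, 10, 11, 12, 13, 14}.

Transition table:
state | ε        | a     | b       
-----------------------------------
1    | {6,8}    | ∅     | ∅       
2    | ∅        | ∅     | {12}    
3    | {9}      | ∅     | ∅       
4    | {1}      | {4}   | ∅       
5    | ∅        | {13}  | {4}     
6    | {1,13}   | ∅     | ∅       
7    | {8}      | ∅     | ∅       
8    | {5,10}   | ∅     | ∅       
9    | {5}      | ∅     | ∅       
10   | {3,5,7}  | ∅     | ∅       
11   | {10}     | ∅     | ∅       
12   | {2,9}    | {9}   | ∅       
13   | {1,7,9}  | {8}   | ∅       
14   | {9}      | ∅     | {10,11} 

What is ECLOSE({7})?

{3, 5, 7, 8, 9, 10}

Start with {7}.
From 7 via ε: add 8.
From 8 via ε: add 5, 10.
From 10 via ε: add 3.
From 3 via ε: add 9.
No new states can be added; the closed set is {3, 5, 7, 8, 9, 10}.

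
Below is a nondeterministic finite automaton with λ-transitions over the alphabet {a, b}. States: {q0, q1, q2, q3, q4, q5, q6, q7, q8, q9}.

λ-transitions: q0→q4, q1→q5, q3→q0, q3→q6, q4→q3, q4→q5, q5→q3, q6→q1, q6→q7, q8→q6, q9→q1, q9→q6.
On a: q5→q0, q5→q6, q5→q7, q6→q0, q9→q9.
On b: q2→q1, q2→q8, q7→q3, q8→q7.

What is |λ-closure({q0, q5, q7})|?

Start with {q0, q5, q7}.
From q0 via λ: add q4.
From q5 via λ: add q3.
From q3 via λ: add q6.
From q6 via λ: add q1.
λ-closure = {q0, q1, q3, q4, q5, q6, q7}, which has 7 states.

7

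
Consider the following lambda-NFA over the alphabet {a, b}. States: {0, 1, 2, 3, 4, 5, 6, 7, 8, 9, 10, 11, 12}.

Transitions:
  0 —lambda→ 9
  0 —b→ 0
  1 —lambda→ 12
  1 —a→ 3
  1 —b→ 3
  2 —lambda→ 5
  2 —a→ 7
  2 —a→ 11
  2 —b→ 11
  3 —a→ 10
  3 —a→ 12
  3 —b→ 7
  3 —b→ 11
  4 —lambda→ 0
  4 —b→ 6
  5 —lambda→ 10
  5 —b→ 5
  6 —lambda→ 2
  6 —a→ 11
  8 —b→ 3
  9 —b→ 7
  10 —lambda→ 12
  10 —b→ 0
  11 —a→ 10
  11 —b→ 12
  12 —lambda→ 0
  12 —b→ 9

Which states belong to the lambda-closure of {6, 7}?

{0, 2, 5, 6, 7, 9, 10, 12}

Start with {6, 7}.
From 6 via lambda: add 2.
From 2 via lambda: add 5.
From 5 via lambda: add 10.
From 10 via lambda: add 12.
From 12 via lambda: add 0.
From 0 via lambda: add 9.
No new states can be added; the closed set is {0, 2, 5, 6, 7, 9, 10, 12}.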